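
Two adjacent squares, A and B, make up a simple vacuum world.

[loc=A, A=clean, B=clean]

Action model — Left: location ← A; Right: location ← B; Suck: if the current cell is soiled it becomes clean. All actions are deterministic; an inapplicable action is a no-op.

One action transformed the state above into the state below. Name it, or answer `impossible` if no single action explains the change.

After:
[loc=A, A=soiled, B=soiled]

impossible

try  Left: loc=A A=clean B=clean
try Right: loc=B A=clean B=clean
try  Suck: loc=A A=clean B=clean
no single action produces the after-state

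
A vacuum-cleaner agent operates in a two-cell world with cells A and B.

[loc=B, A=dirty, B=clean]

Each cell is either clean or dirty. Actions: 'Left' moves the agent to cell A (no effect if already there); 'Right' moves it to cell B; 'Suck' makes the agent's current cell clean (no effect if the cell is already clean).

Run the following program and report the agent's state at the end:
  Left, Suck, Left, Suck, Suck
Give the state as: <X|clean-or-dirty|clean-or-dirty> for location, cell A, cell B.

<A|clean|clean>

1. Left → <A|dirty|clean>
2. Suck → <A|clean|clean>
3. Left → <A|clean|clean>
4. Suck → <A|clean|clean>
5. Suck → <A|clean|clean>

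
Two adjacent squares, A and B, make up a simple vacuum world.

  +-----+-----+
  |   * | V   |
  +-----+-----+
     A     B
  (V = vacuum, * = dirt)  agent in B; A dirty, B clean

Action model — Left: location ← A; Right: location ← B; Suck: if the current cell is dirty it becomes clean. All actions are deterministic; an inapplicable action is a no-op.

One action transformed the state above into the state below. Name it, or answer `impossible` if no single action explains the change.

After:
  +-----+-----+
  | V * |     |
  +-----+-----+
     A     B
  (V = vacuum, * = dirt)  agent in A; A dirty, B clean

try  Left: in A — A dirty, B clean  ← match
try Right: in B — A dirty, B clean
try  Suck: in B — A dirty, B clean

Left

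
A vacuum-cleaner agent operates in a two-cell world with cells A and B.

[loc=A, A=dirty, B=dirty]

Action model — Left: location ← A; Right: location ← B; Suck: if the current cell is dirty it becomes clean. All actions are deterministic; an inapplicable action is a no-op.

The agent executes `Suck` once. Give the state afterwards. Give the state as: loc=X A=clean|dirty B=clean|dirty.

start: loc=A A=dirty B=dirty
Suck (#1): loc=A A=clean B=dirty

loc=A A=clean B=dirty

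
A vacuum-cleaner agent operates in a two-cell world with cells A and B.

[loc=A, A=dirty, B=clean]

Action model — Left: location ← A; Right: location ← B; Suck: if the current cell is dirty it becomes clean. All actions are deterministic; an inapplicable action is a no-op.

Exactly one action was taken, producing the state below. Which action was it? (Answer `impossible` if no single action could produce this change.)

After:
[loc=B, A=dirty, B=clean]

Right

try  Left: (A; A:dirty, B:clean)
try Right: (B; A:dirty, B:clean)  ← match
try  Suck: (A; A:clean, B:clean)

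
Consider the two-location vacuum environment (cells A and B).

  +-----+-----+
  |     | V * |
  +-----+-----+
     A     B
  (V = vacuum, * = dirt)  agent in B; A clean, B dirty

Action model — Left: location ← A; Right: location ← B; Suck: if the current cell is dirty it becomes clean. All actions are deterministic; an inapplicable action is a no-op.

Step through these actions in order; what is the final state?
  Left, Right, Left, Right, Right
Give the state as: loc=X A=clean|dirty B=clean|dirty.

step 1/5 (Left): loc=A A=clean B=dirty
step 2/5 (Right): loc=B A=clean B=dirty
step 3/5 (Left): loc=A A=clean B=dirty
step 4/5 (Right): loc=B A=clean B=dirty
step 5/5 (Right): loc=B A=clean B=dirty

loc=B A=clean B=dirty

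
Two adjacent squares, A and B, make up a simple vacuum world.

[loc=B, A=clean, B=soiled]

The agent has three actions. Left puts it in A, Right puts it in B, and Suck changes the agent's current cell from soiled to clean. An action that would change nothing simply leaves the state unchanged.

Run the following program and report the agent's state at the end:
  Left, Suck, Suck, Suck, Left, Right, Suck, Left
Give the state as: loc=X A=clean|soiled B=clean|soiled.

1) do Left; now loc=A A=clean B=soiled
2) do Suck; now loc=A A=clean B=soiled
3) do Suck; now loc=A A=clean B=soiled
4) do Suck; now loc=A A=clean B=soiled
5) do Left; now loc=A A=clean B=soiled
6) do Right; now loc=B A=clean B=soiled
7) do Suck; now loc=B A=clean B=clean
8) do Left; now loc=A A=clean B=clean

loc=A A=clean B=clean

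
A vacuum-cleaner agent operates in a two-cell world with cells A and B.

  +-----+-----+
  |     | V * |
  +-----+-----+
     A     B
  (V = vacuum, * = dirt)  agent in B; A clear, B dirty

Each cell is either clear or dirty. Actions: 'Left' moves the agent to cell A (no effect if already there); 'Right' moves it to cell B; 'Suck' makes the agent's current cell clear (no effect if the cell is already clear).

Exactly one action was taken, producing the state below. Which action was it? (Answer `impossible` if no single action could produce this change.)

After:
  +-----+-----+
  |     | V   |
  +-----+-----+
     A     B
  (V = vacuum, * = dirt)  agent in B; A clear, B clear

try  Left: loc=A A=clear B=dirty
try Right: loc=B A=clear B=dirty
try  Suck: loc=B A=clear B=clear  ← match

Suck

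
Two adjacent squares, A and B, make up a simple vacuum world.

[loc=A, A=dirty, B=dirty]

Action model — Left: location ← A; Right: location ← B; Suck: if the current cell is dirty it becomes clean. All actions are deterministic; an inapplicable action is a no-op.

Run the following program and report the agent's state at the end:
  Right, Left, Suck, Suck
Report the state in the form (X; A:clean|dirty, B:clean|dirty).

t=1 Right ⇒ (B; A:dirty, B:dirty)
t=2 Left ⇒ (A; A:dirty, B:dirty)
t=3 Suck ⇒ (A; A:clean, B:dirty)
t=4 Suck ⇒ (A; A:clean, B:dirty)

(A; A:clean, B:dirty)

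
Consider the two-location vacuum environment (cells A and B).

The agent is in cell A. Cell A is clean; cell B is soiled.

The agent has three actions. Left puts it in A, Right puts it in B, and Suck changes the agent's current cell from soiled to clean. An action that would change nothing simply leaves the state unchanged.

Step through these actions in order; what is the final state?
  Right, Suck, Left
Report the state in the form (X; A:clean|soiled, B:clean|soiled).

t=1 Right ⇒ (B; A:clean, B:soiled)
t=2 Suck ⇒ (B; A:clean, B:clean)
t=3 Left ⇒ (A; A:clean, B:clean)

(A; A:clean, B:clean)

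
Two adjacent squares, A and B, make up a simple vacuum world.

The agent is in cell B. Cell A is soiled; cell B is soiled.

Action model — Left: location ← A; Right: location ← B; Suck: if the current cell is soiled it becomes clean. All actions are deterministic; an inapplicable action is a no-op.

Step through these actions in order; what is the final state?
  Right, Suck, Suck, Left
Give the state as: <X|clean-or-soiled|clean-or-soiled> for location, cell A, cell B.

<A|soiled|clean>

[1] after Right: <B|soiled|soiled>
[2] after Suck: <B|soiled|clean>
[3] after Suck: <B|soiled|clean>
[4] after Left: <A|soiled|clean>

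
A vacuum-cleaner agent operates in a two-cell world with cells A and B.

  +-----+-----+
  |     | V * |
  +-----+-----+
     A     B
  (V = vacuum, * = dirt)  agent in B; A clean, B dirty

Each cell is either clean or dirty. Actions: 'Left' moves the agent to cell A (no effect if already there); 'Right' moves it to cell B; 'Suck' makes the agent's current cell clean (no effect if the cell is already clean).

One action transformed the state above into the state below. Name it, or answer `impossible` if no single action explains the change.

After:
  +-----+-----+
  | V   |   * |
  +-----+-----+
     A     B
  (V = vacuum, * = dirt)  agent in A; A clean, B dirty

Left

try  Left: in A — A clean, B dirty  ← match
try Right: in B — A clean, B dirty
try  Suck: in B — A clean, B clean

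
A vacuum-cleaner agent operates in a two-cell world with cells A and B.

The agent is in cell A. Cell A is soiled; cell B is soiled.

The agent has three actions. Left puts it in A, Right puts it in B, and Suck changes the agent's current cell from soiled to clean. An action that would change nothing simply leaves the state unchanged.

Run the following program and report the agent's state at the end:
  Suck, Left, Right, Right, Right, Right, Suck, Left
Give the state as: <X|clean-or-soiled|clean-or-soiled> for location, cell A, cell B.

<A|clean|clean>

Suck (#1): <A|clean|soiled>
Left (#2): <A|clean|soiled>
Right (#3): <B|clean|soiled>
Right (#4): <B|clean|soiled>
Right (#5): <B|clean|soiled>
Right (#6): <B|clean|soiled>
Suck (#7): <B|clean|clean>
Left (#8): <A|clean|clean>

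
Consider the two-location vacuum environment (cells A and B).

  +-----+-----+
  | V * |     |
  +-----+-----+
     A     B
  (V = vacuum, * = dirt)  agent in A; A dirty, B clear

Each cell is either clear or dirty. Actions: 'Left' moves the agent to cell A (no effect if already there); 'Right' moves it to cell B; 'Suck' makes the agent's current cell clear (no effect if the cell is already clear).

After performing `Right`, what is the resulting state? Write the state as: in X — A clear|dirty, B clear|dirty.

start: in A — A dirty, B clear
1. Right → in B — A dirty, B clear

in B — A dirty, B clear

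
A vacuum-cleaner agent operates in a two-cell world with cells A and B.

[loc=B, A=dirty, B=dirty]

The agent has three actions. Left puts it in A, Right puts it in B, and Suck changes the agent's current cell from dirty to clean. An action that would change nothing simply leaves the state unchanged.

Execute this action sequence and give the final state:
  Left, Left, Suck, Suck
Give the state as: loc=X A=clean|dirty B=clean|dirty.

[1] after Left: loc=A A=dirty B=dirty
[2] after Left: loc=A A=dirty B=dirty
[3] after Suck: loc=A A=clean B=dirty
[4] after Suck: loc=A A=clean B=dirty

loc=A A=clean B=dirty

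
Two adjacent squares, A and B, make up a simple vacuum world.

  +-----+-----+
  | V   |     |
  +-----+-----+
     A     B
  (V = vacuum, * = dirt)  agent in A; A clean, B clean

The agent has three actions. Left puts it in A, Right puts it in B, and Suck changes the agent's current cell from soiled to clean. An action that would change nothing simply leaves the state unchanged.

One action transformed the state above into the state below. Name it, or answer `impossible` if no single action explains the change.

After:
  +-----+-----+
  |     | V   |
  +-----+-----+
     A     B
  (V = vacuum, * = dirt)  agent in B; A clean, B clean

Right

try  Left: <A|clean|clean>
try Right: <B|clean|clean>  ← match
try  Suck: <A|clean|clean>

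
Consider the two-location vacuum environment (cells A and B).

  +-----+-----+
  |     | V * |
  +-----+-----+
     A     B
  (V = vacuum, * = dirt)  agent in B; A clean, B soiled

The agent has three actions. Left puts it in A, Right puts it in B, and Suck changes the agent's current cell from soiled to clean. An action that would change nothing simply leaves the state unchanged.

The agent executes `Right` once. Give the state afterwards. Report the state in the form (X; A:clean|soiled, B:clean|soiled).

(B; A:clean, B:soiled)

start: (B; A:clean, B:soiled)
1) do Right; now (B; A:clean, B:soiled)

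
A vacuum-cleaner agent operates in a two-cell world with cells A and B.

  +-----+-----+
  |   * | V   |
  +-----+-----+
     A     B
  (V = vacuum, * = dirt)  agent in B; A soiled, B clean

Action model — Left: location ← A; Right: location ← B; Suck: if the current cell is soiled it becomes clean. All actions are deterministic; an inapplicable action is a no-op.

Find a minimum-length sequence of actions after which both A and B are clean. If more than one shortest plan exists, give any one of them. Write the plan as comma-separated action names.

1. Left → (A; A:soiled, B:clean)
2. Suck → (A; A:clean, B:clean)
min 2: go A then Suck

Left, Suck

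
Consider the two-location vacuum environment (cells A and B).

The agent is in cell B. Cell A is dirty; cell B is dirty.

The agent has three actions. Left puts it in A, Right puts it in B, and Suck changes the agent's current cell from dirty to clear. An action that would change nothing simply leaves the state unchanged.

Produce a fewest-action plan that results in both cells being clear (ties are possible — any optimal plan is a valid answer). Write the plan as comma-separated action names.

[1] after Suck: (B; A:dirty, B:clear)
[2] after Left: (A; A:dirty, B:clear)
[3] after Suck: (A; A:clear, B:clear)
min 3: Suck B + move + Suck A

Suck, Left, Suck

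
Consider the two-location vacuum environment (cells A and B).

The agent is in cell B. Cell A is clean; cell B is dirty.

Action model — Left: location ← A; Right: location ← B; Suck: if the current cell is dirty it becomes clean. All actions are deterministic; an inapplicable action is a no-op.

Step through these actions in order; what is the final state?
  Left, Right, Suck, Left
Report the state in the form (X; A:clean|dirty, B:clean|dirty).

1) do Left; now (A; A:clean, B:dirty)
2) do Right; now (B; A:clean, B:dirty)
3) do Suck; now (B; A:clean, B:clean)
4) do Left; now (A; A:clean, B:clean)

(A; A:clean, B:clean)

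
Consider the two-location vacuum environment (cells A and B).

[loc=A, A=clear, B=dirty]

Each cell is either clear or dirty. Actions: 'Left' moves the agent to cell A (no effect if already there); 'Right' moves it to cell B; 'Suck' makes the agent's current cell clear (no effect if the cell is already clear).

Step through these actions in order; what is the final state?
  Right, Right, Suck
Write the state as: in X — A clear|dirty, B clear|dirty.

1) do Right; now in B — A clear, B dirty
2) do Right; now in B — A clear, B dirty
3) do Suck; now in B — A clear, B clear

in B — A clear, B clear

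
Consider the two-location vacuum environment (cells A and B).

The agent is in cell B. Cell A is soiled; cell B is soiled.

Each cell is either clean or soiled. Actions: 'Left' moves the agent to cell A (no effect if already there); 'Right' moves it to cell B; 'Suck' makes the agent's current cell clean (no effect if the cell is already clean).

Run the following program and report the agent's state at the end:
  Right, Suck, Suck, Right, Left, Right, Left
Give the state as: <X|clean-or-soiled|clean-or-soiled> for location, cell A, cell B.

1) do Right; now <B|soiled|soiled>
2) do Suck; now <B|soiled|clean>
3) do Suck; now <B|soiled|clean>
4) do Right; now <B|soiled|clean>
5) do Left; now <A|soiled|clean>
6) do Right; now <B|soiled|clean>
7) do Left; now <A|soiled|clean>

<A|soiled|clean>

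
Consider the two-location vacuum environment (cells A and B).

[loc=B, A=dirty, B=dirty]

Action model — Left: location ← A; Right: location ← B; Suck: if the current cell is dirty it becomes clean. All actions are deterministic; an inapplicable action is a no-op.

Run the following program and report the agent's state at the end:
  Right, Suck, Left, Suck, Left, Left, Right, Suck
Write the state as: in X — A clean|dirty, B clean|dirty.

Right (#1): in B — A dirty, B dirty
Suck (#2): in B — A dirty, B clean
Left (#3): in A — A dirty, B clean
Suck (#4): in A — A clean, B clean
Left (#5): in A — A clean, B clean
Left (#6): in A — A clean, B clean
Right (#7): in B — A clean, B clean
Suck (#8): in B — A clean, B clean

in B — A clean, B clean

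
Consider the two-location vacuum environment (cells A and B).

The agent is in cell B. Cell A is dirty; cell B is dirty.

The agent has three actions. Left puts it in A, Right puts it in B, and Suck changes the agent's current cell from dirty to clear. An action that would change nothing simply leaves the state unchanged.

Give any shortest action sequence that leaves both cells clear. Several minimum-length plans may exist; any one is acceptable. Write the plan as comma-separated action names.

Suck, Left, Suck

[1] after Suck: loc=B A=dirty B=clear
[2] after Left: loc=A A=dirty B=clear
[3] after Suck: loc=A A=clear B=clear
min 3: Suck B + move + Suck A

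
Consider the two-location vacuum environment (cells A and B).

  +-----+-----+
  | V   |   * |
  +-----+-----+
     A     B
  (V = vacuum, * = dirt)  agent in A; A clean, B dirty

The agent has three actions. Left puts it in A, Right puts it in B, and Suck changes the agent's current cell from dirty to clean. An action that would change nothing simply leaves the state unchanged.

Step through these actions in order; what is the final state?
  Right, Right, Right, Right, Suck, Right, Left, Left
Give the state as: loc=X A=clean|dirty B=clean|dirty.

1) do Right; now loc=B A=clean B=dirty
2) do Right; now loc=B A=clean B=dirty
3) do Right; now loc=B A=clean B=dirty
4) do Right; now loc=B A=clean B=dirty
5) do Suck; now loc=B A=clean B=clean
6) do Right; now loc=B A=clean B=clean
7) do Left; now loc=A A=clean B=clean
8) do Left; now loc=A A=clean B=clean

loc=A A=clean B=clean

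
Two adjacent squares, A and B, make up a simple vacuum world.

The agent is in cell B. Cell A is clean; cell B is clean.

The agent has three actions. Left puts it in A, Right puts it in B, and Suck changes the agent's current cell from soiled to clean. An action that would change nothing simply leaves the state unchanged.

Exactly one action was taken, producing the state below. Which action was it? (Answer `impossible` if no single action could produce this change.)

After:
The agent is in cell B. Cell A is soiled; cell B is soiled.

impossible

try  Left: in A — A clean, B clean
try Right: in B — A clean, B clean
try  Suck: in B — A clean, B clean
no single action produces the after-state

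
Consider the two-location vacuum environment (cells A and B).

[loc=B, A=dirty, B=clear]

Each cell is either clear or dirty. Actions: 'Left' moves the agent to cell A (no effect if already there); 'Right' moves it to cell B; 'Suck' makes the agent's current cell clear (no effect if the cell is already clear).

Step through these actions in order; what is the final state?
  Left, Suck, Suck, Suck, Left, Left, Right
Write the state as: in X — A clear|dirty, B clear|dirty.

in B — A clear, B clear

[1] after Left: in A — A dirty, B clear
[2] after Suck: in A — A clear, B clear
[3] after Suck: in A — A clear, B clear
[4] after Suck: in A — A clear, B clear
[5] after Left: in A — A clear, B clear
[6] after Left: in A — A clear, B clear
[7] after Right: in B — A clear, B clear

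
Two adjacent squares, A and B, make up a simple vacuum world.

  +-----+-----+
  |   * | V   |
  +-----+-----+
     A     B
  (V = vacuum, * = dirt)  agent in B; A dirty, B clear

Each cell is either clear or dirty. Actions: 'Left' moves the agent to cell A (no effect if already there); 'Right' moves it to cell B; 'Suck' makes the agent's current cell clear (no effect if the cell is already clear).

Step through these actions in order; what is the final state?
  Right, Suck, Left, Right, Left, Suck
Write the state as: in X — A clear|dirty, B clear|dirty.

step 1/6 (Right): in B — A dirty, B clear
step 2/6 (Suck): in B — A dirty, B clear
step 3/6 (Left): in A — A dirty, B clear
step 4/6 (Right): in B — A dirty, B clear
step 5/6 (Left): in A — A dirty, B clear
step 6/6 (Suck): in A — A clear, B clear

in A — A clear, B clear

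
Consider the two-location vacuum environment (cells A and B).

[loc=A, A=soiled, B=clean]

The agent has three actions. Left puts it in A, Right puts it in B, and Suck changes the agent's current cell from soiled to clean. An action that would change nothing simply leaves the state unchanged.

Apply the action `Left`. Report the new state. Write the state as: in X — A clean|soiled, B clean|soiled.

in A — A soiled, B clean

start: in A — A soiled, B clean
step 1/1 (Left): in A — A soiled, B clean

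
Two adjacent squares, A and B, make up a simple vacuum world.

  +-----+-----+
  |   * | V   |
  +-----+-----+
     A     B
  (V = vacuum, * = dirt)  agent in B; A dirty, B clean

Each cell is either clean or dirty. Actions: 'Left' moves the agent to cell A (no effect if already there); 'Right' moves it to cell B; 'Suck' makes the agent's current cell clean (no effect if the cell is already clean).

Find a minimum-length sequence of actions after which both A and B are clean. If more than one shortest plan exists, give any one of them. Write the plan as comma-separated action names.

1. Left → (A; A:dirty, B:clean)
2. Suck → (A; A:clean, B:clean)
min 2: go A then Suck

Left, Suck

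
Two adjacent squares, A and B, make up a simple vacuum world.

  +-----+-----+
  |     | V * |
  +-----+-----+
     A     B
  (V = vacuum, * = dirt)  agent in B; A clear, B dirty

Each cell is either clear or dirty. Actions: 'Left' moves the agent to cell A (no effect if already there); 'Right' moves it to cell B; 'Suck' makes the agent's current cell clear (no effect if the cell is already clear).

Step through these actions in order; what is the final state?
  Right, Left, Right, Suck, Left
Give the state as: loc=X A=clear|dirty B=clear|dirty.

Right (#1): loc=B A=clear B=dirty
Left (#2): loc=A A=clear B=dirty
Right (#3): loc=B A=clear B=dirty
Suck (#4): loc=B A=clear B=clear
Left (#5): loc=A A=clear B=clear

loc=A A=clear B=clear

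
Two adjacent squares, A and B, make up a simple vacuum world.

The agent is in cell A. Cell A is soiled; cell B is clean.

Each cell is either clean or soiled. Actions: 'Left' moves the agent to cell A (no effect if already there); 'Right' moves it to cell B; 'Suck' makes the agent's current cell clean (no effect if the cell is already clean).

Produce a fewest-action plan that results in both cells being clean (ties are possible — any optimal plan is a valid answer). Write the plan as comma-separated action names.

Suck (#1): in A — A clean, B clean
min 1: A is soiled, one Suck

Suck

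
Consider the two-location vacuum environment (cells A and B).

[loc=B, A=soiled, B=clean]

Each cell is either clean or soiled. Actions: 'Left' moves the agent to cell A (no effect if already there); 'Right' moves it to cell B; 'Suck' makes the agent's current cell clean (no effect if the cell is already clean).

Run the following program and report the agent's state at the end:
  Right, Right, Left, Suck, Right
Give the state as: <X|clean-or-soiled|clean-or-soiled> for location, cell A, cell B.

Right (#1): <B|soiled|clean>
Right (#2): <B|soiled|clean>
Left (#3): <A|soiled|clean>
Suck (#4): <A|clean|clean>
Right (#5): <B|clean|clean>

<B|clean|clean>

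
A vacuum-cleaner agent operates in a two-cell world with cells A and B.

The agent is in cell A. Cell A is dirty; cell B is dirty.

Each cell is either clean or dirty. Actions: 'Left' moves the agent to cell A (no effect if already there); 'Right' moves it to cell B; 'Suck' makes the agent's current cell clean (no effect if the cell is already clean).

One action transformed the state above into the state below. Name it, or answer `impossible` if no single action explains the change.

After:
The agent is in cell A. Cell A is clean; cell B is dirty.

Suck

try  Left: in A — A dirty, B dirty
try Right: in B — A dirty, B dirty
try  Suck: in A — A clean, B dirty  ← match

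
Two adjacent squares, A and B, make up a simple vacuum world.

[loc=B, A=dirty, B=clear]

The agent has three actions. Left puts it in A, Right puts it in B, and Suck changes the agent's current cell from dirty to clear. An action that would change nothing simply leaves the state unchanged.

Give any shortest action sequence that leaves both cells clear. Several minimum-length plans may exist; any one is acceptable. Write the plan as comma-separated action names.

Left, Suck

step 1/2 (Left): (A; A:dirty, B:clear)
step 2/2 (Suck): (A; A:clear, B:clear)
min 2: go A then Suck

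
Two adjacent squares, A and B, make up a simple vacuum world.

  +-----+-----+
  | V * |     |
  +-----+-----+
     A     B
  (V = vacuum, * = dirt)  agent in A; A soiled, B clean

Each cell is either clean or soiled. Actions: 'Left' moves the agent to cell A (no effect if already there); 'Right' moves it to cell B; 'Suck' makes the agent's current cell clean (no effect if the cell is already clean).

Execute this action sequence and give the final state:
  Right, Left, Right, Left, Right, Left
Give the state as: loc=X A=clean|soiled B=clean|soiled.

loc=A A=soiled B=clean

Right (#1): loc=B A=soiled B=clean
Left (#2): loc=A A=soiled B=clean
Right (#3): loc=B A=soiled B=clean
Left (#4): loc=A A=soiled B=clean
Right (#5): loc=B A=soiled B=clean
Left (#6): loc=A A=soiled B=clean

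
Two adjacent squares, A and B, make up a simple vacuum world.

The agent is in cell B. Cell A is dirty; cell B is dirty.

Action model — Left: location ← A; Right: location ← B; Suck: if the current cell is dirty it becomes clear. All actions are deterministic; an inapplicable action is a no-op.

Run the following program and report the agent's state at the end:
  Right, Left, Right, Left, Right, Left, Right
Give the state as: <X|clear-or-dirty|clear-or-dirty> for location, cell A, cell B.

1. Right → <B|dirty|dirty>
2. Left → <A|dirty|dirty>
3. Right → <B|dirty|dirty>
4. Left → <A|dirty|dirty>
5. Right → <B|dirty|dirty>
6. Left → <A|dirty|dirty>
7. Right → <B|dirty|dirty>

<B|dirty|dirty>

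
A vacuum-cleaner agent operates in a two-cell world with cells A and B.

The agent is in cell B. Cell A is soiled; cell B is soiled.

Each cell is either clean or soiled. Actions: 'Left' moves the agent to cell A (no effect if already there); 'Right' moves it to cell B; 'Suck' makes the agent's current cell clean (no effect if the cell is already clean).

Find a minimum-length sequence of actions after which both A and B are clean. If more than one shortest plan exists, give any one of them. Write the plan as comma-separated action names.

Suck, Left, Suck

t=1 Suck ⇒ loc=B A=soiled B=clean
t=2 Left ⇒ loc=A A=soiled B=clean
t=3 Suck ⇒ loc=A A=clean B=clean
min 3: Suck B + move + Suck A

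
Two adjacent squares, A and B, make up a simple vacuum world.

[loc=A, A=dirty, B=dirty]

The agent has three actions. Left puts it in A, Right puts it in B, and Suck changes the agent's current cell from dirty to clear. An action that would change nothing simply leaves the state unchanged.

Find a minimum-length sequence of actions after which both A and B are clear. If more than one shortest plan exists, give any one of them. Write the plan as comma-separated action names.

Suck, Right, Suck

t=1 Suck ⇒ loc=A A=clear B=dirty
t=2 Right ⇒ loc=B A=clear B=dirty
t=3 Suck ⇒ loc=B A=clear B=clear
min 3: Suck A + move + Suck B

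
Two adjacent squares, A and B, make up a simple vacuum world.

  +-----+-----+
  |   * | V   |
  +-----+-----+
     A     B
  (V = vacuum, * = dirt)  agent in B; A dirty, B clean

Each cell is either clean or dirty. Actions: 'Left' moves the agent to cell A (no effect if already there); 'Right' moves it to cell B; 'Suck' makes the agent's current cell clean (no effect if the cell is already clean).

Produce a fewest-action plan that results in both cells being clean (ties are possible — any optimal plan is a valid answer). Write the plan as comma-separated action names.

Left (#1): (A; A:dirty, B:clean)
Suck (#2): (A; A:clean, B:clean)
min 2: go A then Suck

Left, Suck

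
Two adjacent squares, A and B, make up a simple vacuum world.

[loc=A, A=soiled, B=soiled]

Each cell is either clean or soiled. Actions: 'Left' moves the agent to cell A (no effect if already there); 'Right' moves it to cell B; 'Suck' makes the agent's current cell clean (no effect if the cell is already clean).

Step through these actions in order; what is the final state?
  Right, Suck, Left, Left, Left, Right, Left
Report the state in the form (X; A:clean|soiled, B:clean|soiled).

(A; A:soiled, B:clean)

t=1 Right ⇒ (B; A:soiled, B:soiled)
t=2 Suck ⇒ (B; A:soiled, B:clean)
t=3 Left ⇒ (A; A:soiled, B:clean)
t=4 Left ⇒ (A; A:soiled, B:clean)
t=5 Left ⇒ (A; A:soiled, B:clean)
t=6 Right ⇒ (B; A:soiled, B:clean)
t=7 Left ⇒ (A; A:soiled, B:clean)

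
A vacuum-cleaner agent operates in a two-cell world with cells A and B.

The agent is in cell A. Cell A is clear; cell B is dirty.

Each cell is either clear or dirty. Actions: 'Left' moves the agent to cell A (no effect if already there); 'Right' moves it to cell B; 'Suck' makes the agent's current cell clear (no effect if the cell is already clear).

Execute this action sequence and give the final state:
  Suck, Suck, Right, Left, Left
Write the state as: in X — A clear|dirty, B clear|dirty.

step 1/5 (Suck): in A — A clear, B dirty
step 2/5 (Suck): in A — A clear, B dirty
step 3/5 (Right): in B — A clear, B dirty
step 4/5 (Left): in A — A clear, B dirty
step 5/5 (Left): in A — A clear, B dirty

in A — A clear, B dirty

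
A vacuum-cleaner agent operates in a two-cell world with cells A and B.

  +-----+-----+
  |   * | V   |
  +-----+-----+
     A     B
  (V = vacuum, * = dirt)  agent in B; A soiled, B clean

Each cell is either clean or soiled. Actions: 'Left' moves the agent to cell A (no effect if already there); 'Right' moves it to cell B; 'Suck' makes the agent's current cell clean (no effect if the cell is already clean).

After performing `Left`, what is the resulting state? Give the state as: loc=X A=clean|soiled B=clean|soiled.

start: loc=B A=soiled B=clean
step 1/1 (Left): loc=A A=soiled B=clean

loc=A A=soiled B=clean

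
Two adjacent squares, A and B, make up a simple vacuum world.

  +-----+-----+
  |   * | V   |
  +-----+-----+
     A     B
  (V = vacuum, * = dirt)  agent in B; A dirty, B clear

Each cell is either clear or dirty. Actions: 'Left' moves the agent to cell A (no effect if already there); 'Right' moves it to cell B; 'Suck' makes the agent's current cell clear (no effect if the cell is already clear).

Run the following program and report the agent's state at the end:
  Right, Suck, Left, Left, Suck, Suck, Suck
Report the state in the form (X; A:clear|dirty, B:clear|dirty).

(A; A:clear, B:clear)

t=1 Right ⇒ (B; A:dirty, B:clear)
t=2 Suck ⇒ (B; A:dirty, B:clear)
t=3 Left ⇒ (A; A:dirty, B:clear)
t=4 Left ⇒ (A; A:dirty, B:clear)
t=5 Suck ⇒ (A; A:clear, B:clear)
t=6 Suck ⇒ (A; A:clear, B:clear)
t=7 Suck ⇒ (A; A:clear, B:clear)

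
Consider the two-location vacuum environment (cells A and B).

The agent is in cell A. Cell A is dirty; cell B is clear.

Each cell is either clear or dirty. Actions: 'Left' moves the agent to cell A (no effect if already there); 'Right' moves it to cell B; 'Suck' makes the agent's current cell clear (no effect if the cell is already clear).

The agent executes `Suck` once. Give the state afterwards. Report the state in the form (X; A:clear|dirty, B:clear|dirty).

start: (A; A:dirty, B:clear)
1) do Suck; now (A; A:clear, B:clear)

(A; A:clear, B:clear)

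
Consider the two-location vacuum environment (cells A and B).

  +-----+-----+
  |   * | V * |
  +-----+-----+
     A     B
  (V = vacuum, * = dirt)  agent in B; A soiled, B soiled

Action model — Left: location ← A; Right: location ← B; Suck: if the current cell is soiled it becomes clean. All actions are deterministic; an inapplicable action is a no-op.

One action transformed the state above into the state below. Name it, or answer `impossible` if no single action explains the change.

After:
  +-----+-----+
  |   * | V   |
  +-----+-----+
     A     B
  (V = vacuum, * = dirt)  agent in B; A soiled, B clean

Suck

try  Left: <A|soiled|soiled>
try Right: <B|soiled|soiled>
try  Suck: <B|soiled|clean>  ← match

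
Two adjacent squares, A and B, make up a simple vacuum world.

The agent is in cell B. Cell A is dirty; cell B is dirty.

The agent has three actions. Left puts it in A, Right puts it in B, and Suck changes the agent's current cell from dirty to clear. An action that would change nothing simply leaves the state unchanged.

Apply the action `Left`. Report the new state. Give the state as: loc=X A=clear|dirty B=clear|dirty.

start: loc=B A=dirty B=dirty
step 1/1 (Left): loc=A A=dirty B=dirty

loc=A A=dirty B=dirty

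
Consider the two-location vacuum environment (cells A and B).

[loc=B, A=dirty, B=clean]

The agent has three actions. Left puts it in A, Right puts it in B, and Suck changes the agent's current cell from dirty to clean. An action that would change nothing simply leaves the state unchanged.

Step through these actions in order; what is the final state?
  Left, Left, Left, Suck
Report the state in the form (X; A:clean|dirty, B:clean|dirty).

1) do Left; now (A; A:dirty, B:clean)
2) do Left; now (A; A:dirty, B:clean)
3) do Left; now (A; A:dirty, B:clean)
4) do Suck; now (A; A:clean, B:clean)

(A; A:clean, B:clean)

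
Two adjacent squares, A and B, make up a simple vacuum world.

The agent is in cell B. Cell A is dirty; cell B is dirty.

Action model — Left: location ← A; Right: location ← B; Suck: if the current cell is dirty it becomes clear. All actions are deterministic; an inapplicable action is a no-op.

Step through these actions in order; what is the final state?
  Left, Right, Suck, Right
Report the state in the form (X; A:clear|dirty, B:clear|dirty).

t=1 Left ⇒ (A; A:dirty, B:dirty)
t=2 Right ⇒ (B; A:dirty, B:dirty)
t=3 Suck ⇒ (B; A:dirty, B:clear)
t=4 Right ⇒ (B; A:dirty, B:clear)

(B; A:dirty, B:clear)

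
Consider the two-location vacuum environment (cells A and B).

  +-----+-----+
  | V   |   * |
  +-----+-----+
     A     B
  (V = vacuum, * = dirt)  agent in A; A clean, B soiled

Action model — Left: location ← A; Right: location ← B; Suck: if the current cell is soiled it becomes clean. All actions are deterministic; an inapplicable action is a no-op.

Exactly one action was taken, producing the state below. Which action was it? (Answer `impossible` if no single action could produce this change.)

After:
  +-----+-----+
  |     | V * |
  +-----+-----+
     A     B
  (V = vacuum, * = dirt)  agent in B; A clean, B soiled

try  Left: in A — A clean, B soiled
try Right: in B — A clean, B soiled  ← match
try  Suck: in A — A clean, B soiled

Right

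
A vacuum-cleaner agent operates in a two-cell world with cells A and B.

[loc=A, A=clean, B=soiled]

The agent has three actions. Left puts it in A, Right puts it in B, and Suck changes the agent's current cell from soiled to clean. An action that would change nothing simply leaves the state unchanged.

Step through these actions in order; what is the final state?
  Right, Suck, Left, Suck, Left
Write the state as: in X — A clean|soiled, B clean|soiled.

1. Right → in B — A clean, B soiled
2. Suck → in B — A clean, B clean
3. Left → in A — A clean, B clean
4. Suck → in A — A clean, B clean
5. Left → in A — A clean, B clean

in A — A clean, B clean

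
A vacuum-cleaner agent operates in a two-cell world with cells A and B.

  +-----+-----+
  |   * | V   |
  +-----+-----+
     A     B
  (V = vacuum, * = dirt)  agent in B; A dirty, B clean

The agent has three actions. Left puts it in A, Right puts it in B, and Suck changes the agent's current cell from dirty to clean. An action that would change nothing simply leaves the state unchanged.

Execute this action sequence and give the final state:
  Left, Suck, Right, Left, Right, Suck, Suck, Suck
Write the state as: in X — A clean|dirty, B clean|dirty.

in B — A clean, B clean

1) do Left; now in A — A dirty, B clean
2) do Suck; now in A — A clean, B clean
3) do Right; now in B — A clean, B clean
4) do Left; now in A — A clean, B clean
5) do Right; now in B — A clean, B clean
6) do Suck; now in B — A clean, B clean
7) do Suck; now in B — A clean, B clean
8) do Suck; now in B — A clean, B clean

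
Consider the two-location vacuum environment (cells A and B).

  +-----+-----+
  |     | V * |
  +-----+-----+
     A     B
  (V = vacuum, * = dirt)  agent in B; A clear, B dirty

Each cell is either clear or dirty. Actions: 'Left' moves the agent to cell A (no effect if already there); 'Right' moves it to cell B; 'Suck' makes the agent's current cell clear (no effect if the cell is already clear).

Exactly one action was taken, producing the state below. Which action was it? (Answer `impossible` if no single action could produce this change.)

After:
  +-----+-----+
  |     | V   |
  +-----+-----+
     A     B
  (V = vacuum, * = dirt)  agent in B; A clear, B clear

try  Left: loc=A A=clear B=dirty
try Right: loc=B A=clear B=dirty
try  Suck: loc=B A=clear B=clear  ← match

Suck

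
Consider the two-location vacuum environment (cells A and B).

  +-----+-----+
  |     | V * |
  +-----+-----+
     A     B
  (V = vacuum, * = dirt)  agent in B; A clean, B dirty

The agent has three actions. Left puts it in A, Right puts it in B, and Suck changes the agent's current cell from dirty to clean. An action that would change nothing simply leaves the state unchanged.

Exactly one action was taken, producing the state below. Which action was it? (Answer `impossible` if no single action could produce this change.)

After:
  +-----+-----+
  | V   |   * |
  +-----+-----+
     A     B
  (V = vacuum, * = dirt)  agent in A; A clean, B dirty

try  Left: <A|clean|dirty>  ← match
try Right: <B|clean|dirty>
try  Suck: <B|clean|clean>

Left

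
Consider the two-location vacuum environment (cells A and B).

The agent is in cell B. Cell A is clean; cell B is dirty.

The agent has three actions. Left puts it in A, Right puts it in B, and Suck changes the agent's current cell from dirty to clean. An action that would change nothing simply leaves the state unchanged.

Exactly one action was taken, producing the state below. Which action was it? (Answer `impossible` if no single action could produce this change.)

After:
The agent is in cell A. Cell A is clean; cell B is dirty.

Left

try  Left: in A — A clean, B dirty  ← match
try Right: in B — A clean, B dirty
try  Suck: in B — A clean, B clean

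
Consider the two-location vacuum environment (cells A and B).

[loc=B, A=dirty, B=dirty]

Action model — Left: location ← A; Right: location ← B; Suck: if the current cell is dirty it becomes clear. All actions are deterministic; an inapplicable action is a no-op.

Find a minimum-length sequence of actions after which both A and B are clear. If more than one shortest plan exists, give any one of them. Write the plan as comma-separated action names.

1) do Suck; now loc=B A=dirty B=clear
2) do Left; now loc=A A=dirty B=clear
3) do Suck; now loc=A A=clear B=clear
min 3: Suck B + move + Suck A

Suck, Left, Suck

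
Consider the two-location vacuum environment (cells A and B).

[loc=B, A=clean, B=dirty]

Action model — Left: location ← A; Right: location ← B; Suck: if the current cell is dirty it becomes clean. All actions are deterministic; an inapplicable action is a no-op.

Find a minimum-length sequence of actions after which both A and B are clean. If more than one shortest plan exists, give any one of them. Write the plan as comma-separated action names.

Suck

step 1/1 (Suck): in B — A clean, B clean
min 1: B is dirty, one Suck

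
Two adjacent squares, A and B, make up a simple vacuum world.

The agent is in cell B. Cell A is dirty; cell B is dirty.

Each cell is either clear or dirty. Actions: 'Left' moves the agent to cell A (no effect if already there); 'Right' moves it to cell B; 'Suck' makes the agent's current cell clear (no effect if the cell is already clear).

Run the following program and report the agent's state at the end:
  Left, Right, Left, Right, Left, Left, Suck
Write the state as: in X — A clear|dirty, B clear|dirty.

in A — A clear, B dirty

1) do Left; now in A — A dirty, B dirty
2) do Right; now in B — A dirty, B dirty
3) do Left; now in A — A dirty, B dirty
4) do Right; now in B — A dirty, B dirty
5) do Left; now in A — A dirty, B dirty
6) do Left; now in A — A dirty, B dirty
7) do Suck; now in A — A clear, B dirty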